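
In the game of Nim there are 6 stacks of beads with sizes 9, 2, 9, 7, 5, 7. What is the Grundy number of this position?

Nim-sum: 9 ⊕ 2 ⊕ 9 ⊕ 7 ⊕ 5 ⊕ 7 = 7.

7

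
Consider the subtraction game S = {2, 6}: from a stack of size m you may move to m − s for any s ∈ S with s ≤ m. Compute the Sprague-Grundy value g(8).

Grundy values for subtraction set {2, 6}:
k:     0  1  2  3  4  5  6  7  8
g(k):  0  0  1  1  0  0  1  1  0
So g(8) = 0.

0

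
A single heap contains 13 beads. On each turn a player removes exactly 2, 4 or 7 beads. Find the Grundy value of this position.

2

Grundy values for subtraction set {2, 4, 7}:
g(0) = mex{} = 0
g(1) = mex{} = 0
g(2) = mex{0} = 1
g(3) = mex{0} = 1
g(4) = mex{0,1} = 2
g(5) = mex{0,1} = 2
g(6) = mex{1,2} = 0
g(7) = mex{0,1,2} = 3
g(8) = mex{0,2} = 1
g(9) = mex{1,2,3} = 0
g(10) = mex{0,1} = 2
g(11) = mex{0,2,3} = 1
g(12) = mex{1,2} = 0
g(13) = mex{0,1} = 2
So g(13) = 2.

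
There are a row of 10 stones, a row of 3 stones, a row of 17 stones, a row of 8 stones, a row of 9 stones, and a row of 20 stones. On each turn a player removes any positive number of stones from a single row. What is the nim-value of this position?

Nim-sum: 10 ⊕ 3 ⊕ 17 ⊕ 8 ⊕ 9 ⊕ 20 = 13.

13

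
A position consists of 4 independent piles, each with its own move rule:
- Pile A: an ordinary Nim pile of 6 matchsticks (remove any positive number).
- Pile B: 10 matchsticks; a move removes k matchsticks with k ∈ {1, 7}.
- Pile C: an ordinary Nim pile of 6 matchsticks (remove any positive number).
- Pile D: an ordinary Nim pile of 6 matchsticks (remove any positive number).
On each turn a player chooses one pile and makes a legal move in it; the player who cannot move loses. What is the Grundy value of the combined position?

Pile A is a plain Nim pile of size 6, so its Grundy value is 6.
Grundy values for pile B (subtraction set {1, 7}):
g(0) = mex{} = 0
g(1) = mex{0} = 1
g(2) = mex{1} = 0
g(3) = mex{0} = 1
g(4) = mex{1} = 0
g(5) = mex{0} = 1
g(6) = mex{1} = 0
g(7) = mex{0} = 1
g(8) = mex{1} = 0
g(9) = mex{0} = 1
g(10) = mex{1} = 0
So g(10) = 0.
Pile C is a plain Nim pile of size 6, so its Grundy value is 6.
Pile D is a plain Nim pile of size 6, so its Grundy value is 6.
The value of a disjunctive sum is the nim-sum of the parts.
Combined value = 6 ⊕ 0 ⊕ 6 ⊕ 6 = 6.

6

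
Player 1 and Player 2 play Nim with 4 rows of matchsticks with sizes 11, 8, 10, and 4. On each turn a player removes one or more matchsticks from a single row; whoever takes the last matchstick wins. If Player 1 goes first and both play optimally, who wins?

Compute the nim-sum pairwise:
11 ^ 8 = 3
3 ^ 10 = 9
9 ^ 4 = 13
The nim-sum is 13 ≠ 0, so this is an N-position: the player to move can win; Player 1 has a winning move.

Player 1 wins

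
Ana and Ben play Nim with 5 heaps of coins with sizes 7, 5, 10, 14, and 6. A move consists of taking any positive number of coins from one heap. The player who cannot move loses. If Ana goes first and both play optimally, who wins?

Ben wins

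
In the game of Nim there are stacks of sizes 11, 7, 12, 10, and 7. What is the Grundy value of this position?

Write each in binary and XOR column by column:
  1011  (11)
  0111  (7)
  1100  (12)
  1010  (10)
  0111  (7)
  ----
  1101  (13)

13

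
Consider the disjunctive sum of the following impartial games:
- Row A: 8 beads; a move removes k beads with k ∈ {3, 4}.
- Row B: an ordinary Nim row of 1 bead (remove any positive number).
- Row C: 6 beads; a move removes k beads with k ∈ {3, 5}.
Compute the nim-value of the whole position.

3

Build the Grundy sequence for row A with g(k) = mex{g(k−s) : s ∈ {3, 4}, s ≤ k}:
g(0) = mex{} = 0
g(1) = mex{} = 0
g(2) = mex{} = 0
g(3) = mex{0} = 1
g(4) = mex{0} = 1
g(5) = mex{0} = 1
g(6) = mex{0,1} = 2
g(7) = mex{1} = 0
g(8) = mex{1} = 0
So g(8) = 0.
Row B is a plain Nim row of size 1, so its Grundy value is 1.
Build the Grundy sequence for row C with g(k) = mex{g(k−s) : s ∈ {3, 5}, s ≤ k}:
g(0) = mex{} = 0
g(1) = mex{} = 0
g(2) = mex{} = 0
g(3) = mex{0} = 1
g(4) = mex{0} = 1
g(5) = mex{0} = 1
g(6) = mex{0,1} = 2
So g(6) = 2.
By the Sprague-Grundy theorem, the Grundy value of a sum of independent games is the XOR of the component values.
Combined value = 0 ⊕ 1 ⊕ 2 = 3.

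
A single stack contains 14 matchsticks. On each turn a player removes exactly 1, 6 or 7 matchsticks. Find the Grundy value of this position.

0

Grundy values for subtraction set {1, 6, 7}:
g(0) = mex{} = 0
g(1) = mex{0} = 1
g(2) = mex{1} = 0
g(3) = mex{0} = 1
g(4) = mex{1} = 0
g(5) = mex{0} = 1
g(6) = mex{0,1} = 2
g(7) = mex{0,1,2} = 3
g(8) = mex{0,1,3} = 2
g(9) = mex{0,1,2} = 3
g(10) = mex{0,1,3} = 2
g(11) = mex{0,1,2} = 3
g(12) = mex{1,2,3} = 0
g(13) = mex{0,2,3} = 1
g(14) = mex{1,2,3} = 0
So g(14) = 0.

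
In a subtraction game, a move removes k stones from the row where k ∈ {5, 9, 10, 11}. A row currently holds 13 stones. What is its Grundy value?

2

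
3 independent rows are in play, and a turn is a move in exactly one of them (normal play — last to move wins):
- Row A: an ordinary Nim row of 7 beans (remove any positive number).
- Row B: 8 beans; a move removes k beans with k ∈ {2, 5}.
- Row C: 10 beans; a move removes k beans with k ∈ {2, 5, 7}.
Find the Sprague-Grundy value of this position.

7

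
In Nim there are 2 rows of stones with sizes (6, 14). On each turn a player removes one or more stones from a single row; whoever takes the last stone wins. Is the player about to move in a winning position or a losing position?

Compute the nim-sum pairwise:
6 ^ 14 = 8
The nim-sum is 8 ≠ 0, so this is an N-position: the player to move can win.

Winning position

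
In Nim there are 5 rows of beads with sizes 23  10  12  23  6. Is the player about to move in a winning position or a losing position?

Losing position

Write each in binary and XOR column by column:
  10111  (23)
  01010  (10)
  01100  (12)
  10111  (23)
  00110  (6)
  -----
  00000  (0)
The nim-sum is 0, so this is a P-position: the player to move is in a losing position under optimal play.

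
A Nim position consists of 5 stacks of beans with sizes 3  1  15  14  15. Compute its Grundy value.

12

Write each in binary and XOR column by column:
  0011  (3)
  0001  (1)
  1111  (15)
  1110  (14)
  1111  (15)
  ----
  1100  (12)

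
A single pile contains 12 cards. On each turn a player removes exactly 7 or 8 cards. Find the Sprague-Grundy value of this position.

Grundy values for subtraction set {7, 8}:
g(0) = mex{} = 0
g(1) = mex{} = 0
g(2) = mex{} = 0
g(3) = mex{} = 0
g(4) = mex{} = 0
g(5) = mex{} = 0
g(6) = mex{} = 0
g(7) = mex{0} = 1
g(8) = mex{0} = 1
g(9) = mex{0} = 1
g(10) = mex{0} = 1
g(11) = mex{0} = 1
g(12) = mex{0} = 1
So g(12) = 1.

1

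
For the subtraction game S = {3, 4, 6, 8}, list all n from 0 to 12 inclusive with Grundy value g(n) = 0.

0, 1, 2, 11, 12

Compute g(0), g(1), … for moves {3, 4, 6, 8}:
g(0) = mex{} = 0
g(1) = mex{} = 0
g(2) = mex{} = 0
g(3) = mex{0} = 1
g(4) = mex{0} = 1
g(5) = mex{0} = 1
g(6) = mex{0,1} = 2
g(7) = mex{0,1} = 2
g(8) = mex{0,1} = 2
g(9) = mex{0,1,2} = 3
g(10) = mex{0,1,2} = 3
g(11) = mex{1,2} = 0
g(12) = mex{1,2,3} = 0
The P-positions (g = 0) in 0..12 are 0, 1, 2, 11, 12.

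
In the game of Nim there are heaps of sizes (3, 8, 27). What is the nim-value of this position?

16

Nim-sum: 3 XOR 8 XOR 27 = 16.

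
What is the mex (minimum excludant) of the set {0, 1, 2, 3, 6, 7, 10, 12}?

4

The values 0, 1, 2, 3 are all present; 4 is the first non-negative integer missing from the set.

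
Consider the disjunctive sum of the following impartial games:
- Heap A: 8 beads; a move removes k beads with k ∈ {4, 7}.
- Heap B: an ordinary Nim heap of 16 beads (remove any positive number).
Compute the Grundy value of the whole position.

18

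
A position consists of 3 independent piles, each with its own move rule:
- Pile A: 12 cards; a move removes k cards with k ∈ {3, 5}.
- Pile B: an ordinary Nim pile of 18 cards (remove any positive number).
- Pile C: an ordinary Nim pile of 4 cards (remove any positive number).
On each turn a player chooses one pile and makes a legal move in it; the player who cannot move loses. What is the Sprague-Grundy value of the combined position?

23

Grundy values for pile A (subtraction set {3, 5}):
k:     0  1  2  3  4  5  6  7  8  9 10 11 12
g(k):  0  0  0  1  1  1  2  2  0  0  0  1  1
So g(12) = 1.
Pile B is a plain Nim pile of size 18, so its Grundy value is 18.
Pile C is a plain Nim pile of size 4, so its Grundy value is 4.
The value of a disjunctive sum is the nim-sum of the parts.
Combined value = 1 XOR 18 XOR 4 = 23.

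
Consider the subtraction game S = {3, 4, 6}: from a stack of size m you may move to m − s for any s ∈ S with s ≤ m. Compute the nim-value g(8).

2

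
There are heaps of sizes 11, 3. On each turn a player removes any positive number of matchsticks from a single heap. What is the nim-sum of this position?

8

In binary:
  1011  (11)
  0011  (3)
  ----
  1000  (8)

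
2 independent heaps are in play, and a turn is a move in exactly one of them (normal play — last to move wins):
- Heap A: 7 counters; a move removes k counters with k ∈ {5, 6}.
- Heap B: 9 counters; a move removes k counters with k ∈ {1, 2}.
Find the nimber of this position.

1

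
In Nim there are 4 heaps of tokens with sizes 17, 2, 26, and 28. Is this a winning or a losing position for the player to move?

Nim-sum: 17 XOR 2 XOR 26 XOR 28 = 21.
The nim-sum is 21 ≠ 0, so this is an N-position: the player to move can win.

Winning position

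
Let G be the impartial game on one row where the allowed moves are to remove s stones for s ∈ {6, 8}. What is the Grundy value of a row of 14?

Build the Grundy sequence with g(k) = mex{g(k−s) : s ∈ {6, 8}, s ≤ k}:
g(0) = mex{} = 0
g(1) = mex{} = 0
g(2) = mex{} = 0
g(3) = mex{} = 0
g(4) = mex{} = 0
g(5) = mex{} = 0
g(6) = mex{0} = 1
g(7) = mex{0} = 1
g(8) = mex{0} = 1
g(9) = mex{0} = 1
g(10) = mex{0} = 1
g(11) = mex{0} = 1
g(12) = mex{0,1} = 2
g(13) = mex{0,1} = 2
g(14) = mex{1} = 0
So g(14) = 0.

0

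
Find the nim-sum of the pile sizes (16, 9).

Compute the nim-sum pairwise:
16 XOR 9 = 25

25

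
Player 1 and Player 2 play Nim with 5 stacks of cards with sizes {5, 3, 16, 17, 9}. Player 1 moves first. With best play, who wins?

Player 1 wins

Compute the nim-sum pairwise:
5 ^ 3 = 6
6 ^ 16 = 22
22 ^ 17 = 7
7 ^ 9 = 14
The nim-sum is 14 ≠ 0, so this is an N-position: the player to move can win; Player 1 has a winning move.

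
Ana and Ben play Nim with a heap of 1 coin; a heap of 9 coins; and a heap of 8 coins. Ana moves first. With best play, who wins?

Bitwise XOR of the heap sizes:
  0001  (1)
  1001  (9)
  1000  (8)
  ----
  0000  (0)
The nim-sum is 0, so this is a P-position: the player to move is in a losing position under optimal play; Ana is about to move from it and so loses — Ben wins.

Ben wins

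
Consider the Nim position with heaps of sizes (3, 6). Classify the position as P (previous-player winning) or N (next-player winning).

Compute the nim-sum pairwise:
3 ^ 6 = 5
The nim-sum is 5 ≠ 0, so this is an N-position: the player to move can win.

N-position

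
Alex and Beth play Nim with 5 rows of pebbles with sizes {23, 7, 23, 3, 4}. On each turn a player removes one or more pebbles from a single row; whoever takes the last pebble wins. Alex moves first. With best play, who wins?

Compute the nim-sum pairwise:
23 XOR 7 = 16
16 XOR 23 = 7
7 XOR 3 = 4
4 XOR 4 = 0
The nim-sum is 0, so this is a P-position: the player to move is in a losing position under optimal play; Alex is about to move from it and so loses — Beth wins.

Beth wins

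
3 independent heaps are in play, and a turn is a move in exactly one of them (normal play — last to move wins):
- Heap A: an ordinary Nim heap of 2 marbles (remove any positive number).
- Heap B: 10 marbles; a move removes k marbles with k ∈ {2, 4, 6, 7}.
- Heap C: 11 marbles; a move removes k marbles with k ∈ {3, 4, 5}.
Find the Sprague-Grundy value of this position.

3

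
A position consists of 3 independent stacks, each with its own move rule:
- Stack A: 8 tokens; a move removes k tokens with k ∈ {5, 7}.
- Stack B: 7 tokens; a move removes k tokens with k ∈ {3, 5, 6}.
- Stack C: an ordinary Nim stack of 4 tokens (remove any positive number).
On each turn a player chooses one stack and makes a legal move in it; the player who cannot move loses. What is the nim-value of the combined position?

7

Build the Grundy sequence for stack A with g(k) = mex{g(k−s) : s ∈ {5, 7}, s ≤ k}:
k:     0  1  2  3  4  5  6  7  8
g(k):  0  0  0  0  0  1  1  1  1
So g(8) = 1.
For stack B, compute g(0), g(1), … with moves {3, 5, 6}:
k:     0  1  2  3  4  5  6  7
g(k):  0  0  0  1  1  1  2  2
So g(7) = 2.
Stack C is a plain Nim stack of size 4, so its Grundy value is 4.
By the Sprague-Grundy theorem, the Grundy value of a sum of independent games is the XOR of the component values.
Combined value = 1 ⊕ 2 ⊕ 4 = 7.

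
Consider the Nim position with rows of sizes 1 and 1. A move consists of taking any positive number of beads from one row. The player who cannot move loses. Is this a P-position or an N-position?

P-position

Nim-sum: 1 XOR 1 = 0.
The nim-sum is 0, so this is a P-position: the player to move is in a losing position under optimal play.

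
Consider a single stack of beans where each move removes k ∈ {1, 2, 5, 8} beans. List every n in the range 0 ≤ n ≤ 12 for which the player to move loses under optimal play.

0, 3, 6, 9, 12

Build the Grundy sequence with g(k) = mex{g(k−s) : s ∈ {1, 2, 5, 8}, s ≤ k}:
g(0) = mex{} = 0
g(1) = mex{0} = 1
g(2) = mex{0,1} = 2
g(3) = mex{1,2} = 0
g(4) = mex{0,2} = 1
g(5) = mex{0,1} = 2
g(6) = mex{1,2} = 0
g(7) = mex{0,2} = 1
g(8) = mex{0,1} = 2
g(9) = mex{1,2} = 0
g(10) = mex{0,2} = 1
g(11) = mex{0,1} = 2
g(12) = mex{1,2} = 0
The P-positions (g = 0) in 0..12 are 0, 3, 6, 9, 12.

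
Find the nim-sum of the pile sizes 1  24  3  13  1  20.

Nim-sum: 1 ⊕ 24 ⊕ 3 ⊕ 13 ⊕ 1 ⊕ 20 = 2.

2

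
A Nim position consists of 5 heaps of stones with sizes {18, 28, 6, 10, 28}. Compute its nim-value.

30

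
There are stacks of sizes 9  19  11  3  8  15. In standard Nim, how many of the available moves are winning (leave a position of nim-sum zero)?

1

Bitwise XOR of the heap sizes:
  01001  (9)
  10011  (19)
  01011  (11)
  00011  (3)
  01000  (8)
  01111  (15)
  -----
  10101  (21)
The overall nim-sum is X = 21. A stack of size p has a winning move iff p XOR X < p (reduce it to p XOR X).
  9: 9 XOR 21 = 28 ≥ 9 — no move.
  19: 19 XOR 21 = 6 < 19 — winning move (to 6).
  11: 11 XOR 21 = 30 ≥ 11 — no move.
  3: 3 XOR 21 = 22 ≥ 3 — no move.
  8: 8 XOR 21 = 29 ≥ 8 — no move.
  15: 15 XOR 21 = 26 ≥ 15 — no move.
That gives 1 winning move.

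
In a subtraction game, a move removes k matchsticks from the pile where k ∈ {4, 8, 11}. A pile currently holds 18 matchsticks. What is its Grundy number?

0

Compute g(0), g(1), … for moves {4, 8, 11}:
k:     0  1  2  3  4  5  6  7  8  9 10 11 12 13 14 15 16 17 18
g(k):  0  0  0  0  1  1  1  1  2  2  2  2  3  3  3  0  0  0  0
So g(18) = 0.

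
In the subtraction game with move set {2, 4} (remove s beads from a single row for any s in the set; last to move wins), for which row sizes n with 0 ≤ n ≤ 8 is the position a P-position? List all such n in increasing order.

Build the Grundy sequence with g(k) = mex{g(k−s) : s ∈ {2, 4}, s ≤ k}:
g(0) = mex{} = 0
g(1) = mex{} = 0
g(2) = mex{0} = 1
g(3) = mex{0} = 1
g(4) = mex{0,1} = 2
g(5) = mex{0,1} = 2
g(6) = mex{1,2} = 0
g(7) = mex{1,2} = 0
g(8) = mex{0,2} = 1
The P-positions (g = 0) in 0..8 are 0, 1, 6, 7.

0, 1, 6, 7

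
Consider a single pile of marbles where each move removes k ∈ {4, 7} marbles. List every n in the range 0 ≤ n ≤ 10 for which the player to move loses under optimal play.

Compute g(0), g(1), … for moves {4, 7}:
g(0) = mex{} = 0
g(1) = mex{} = 0
g(2) = mex{} = 0
g(3) = mex{} = 0
g(4) = mex{0} = 1
g(5) = mex{0} = 1
g(6) = mex{0} = 1
g(7) = mex{0} = 1
g(8) = mex{0,1} = 2
g(9) = mex{0,1} = 2
g(10) = mex{0,1} = 2
The P-positions (g = 0) in 0..10 are 0, 1, 2, 3.

0, 1, 2, 3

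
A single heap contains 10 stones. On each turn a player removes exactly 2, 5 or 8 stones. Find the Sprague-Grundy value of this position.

0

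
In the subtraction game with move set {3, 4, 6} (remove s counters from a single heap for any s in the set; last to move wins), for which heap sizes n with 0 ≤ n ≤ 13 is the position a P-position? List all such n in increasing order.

Grundy values for subtraction set {3, 4, 6}:
g(0) = mex{} = 0
g(1) = mex{} = 0
g(2) = mex{} = 0
g(3) = mex{0} = 1
g(4) = mex{0} = 1
g(5) = mex{0} = 1
g(6) = mex{0,1} = 2
g(7) = mex{0,1} = 2
g(8) = mex{0,1} = 2
g(9) = mex{1,2} = 0
g(10) = mex{1,2} = 0
g(11) = mex{1,2} = 0
g(12) = mex{0,2} = 1
g(13) = mex{0,2} = 1
The P-positions (g = 0) in 0..13 are 0, 1, 2, 9, 10, 11.

0, 1, 2, 9, 10, 11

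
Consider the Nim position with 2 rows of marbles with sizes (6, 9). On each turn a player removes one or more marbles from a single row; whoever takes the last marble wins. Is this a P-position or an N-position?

N-position

Nim-sum: 6 ^ 9 = 15.
The nim-sum is 15 ≠ 0, so this is an N-position: the player to move can win.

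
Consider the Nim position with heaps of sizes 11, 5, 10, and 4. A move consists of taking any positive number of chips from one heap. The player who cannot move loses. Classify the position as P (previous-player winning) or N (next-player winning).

P-position

Compute the nim-sum pairwise:
11 XOR 5 = 14
14 XOR 10 = 4
4 XOR 4 = 0
The nim-sum is 0, so this is a P-position: the player to move is in a losing position under optimal play.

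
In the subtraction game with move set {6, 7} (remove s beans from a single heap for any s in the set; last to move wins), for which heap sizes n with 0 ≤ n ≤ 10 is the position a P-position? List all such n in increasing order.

0, 1, 2, 3, 4, 5

Build the Grundy sequence with g(k) = mex{g(k−s) : s ∈ {6, 7}, s ≤ k}:
k:     0  1  2  3  4  5  6  7  8  9 10
g(k):  0  0  0  0  0  0  1  1  1  1  1
The P-positions (g = 0) in 0..10 are 0, 1, 2, 3, 4, 5.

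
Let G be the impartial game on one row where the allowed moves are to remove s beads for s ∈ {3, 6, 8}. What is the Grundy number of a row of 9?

3

Grundy values for subtraction set {3, 6, 8}:
k:     0  1  2  3  4  5  6  7  8  9
g(k):  0  0  0  1  1  1  2  2  2  3
So g(9) = 3.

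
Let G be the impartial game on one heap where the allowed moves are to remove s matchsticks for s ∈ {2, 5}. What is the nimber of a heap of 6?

1

Build the Grundy sequence with g(k) = mex{g(k−s) : s ∈ {2, 5}, s ≤ k}:
g(0) = mex{} = 0
g(1) = mex{} = 0
g(2) = mex{0} = 1
g(3) = mex{0} = 1
g(4) = mex{1} = 0
g(5) = mex{0,1} = 2
g(6) = mex{0} = 1
So g(6) = 1.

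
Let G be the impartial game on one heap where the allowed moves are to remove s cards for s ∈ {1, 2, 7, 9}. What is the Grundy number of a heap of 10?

4

Compute g(0), g(1), … for moves {1, 2, 7, 9}:
g(0) = mex{} = 0
g(1) = mex{0} = 1
g(2) = mex{0,1} = 2
g(3) = mex{1,2} = 0
g(4) = mex{0,2} = 1
g(5) = mex{0,1} = 2
g(6) = mex{1,2} = 0
g(7) = mex{0,2} = 1
g(8) = mex{0,1} = 2
g(9) = mex{0,1,2} = 3
g(10) = mex{0,1,2,3} = 4
So g(10) = 4.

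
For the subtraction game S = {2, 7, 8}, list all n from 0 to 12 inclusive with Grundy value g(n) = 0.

0, 1, 4, 5, 10

Build the Grundy sequence with g(k) = mex{g(k−s) : s ∈ {2, 7, 8}, s ≤ k}:
k:     0  1  2  3  4  5  6  7  8  9 10 11 12
g(k):  0  0  1  1  0  0  1  1  2  2  0  3  1
The P-positions (g = 0) in 0..12 are 0, 1, 4, 5, 10.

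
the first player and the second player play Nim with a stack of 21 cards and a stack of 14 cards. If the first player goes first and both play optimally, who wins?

Nim-sum: 21 ⊕ 14 = 27.
The nim-sum is 27 ≠ 0, so this is an N-position: the player to move can win; the first player has a winning move.

the first player wins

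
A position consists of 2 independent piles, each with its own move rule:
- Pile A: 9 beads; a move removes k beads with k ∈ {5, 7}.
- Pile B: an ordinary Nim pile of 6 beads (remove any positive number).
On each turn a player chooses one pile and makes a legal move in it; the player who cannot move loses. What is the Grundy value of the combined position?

For pile A, compute g(0), g(1), … with moves {5, 7}:
k:     0  1  2  3  4  5  6  7  8  9
g(k):  0  0  0  0  0  1  1  1  1  1
So g(9) = 1.
Pile B is a plain Nim pile of size 6, so its Grundy value is 6.
By the Sprague-Grundy theorem, the Grundy value of a sum of independent games is the XOR of the component values.
Combined value = 1 XOR 6 = 7.

7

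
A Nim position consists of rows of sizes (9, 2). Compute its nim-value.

11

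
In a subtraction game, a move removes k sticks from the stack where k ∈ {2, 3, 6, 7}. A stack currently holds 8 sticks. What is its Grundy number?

2

Grundy values for subtraction set {2, 3, 6, 7}:
k:     0  1  2  3  4  5  6  7  8
g(k):  0  0  1  1  2  0  3  1  2
So g(8) = 2.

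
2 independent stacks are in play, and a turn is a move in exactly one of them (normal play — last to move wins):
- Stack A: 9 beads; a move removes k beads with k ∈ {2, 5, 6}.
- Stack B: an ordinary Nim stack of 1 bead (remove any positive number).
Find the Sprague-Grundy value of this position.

3

Grundy values for stack A (subtraction set {2, 5, 6}):
k:     0  1  2  3  4  5  6  7  8  9
g(k):  0  0  1  1  0  2  1  3  0  2
So g(9) = 2.
Stack B is a plain Nim stack of size 1, so its Grundy value is 1.
By the Sprague-Grundy theorem, the Grundy value of a sum of independent games is the XOR of the component values.
Combined value = 2 ⊕ 1 = 3.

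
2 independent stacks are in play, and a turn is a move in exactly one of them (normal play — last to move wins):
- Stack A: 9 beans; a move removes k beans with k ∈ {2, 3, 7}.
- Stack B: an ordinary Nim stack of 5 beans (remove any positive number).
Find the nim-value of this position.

7

Build the Grundy sequence for stack A with g(k) = mex{g(k−s) : s ∈ {2, 3, 7}, s ≤ k}:
k:     0  1  2  3  4  5  6  7  8  9
g(k):  0  0  1  1  2  0  0  1  1  2
So g(9) = 2.
Stack B is a plain Nim stack of size 5, so its Grundy value is 5.
The value of a disjunctive sum is the nim-sum of the parts.
Combined value = 2 XOR 5 = 7.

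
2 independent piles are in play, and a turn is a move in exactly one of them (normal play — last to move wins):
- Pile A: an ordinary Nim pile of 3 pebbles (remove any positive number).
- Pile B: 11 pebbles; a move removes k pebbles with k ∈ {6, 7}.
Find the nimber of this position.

2

Pile A is a plain Nim pile of size 3, so its Grundy value is 3.
For pile B, compute g(0), g(1), … with moves {6, 7}:
k:     0  1  2  3  4  5  6  7  8  9 10 11
g(k):  0  0  0  0  0  0  1  1  1  1  1  1
So g(11) = 1.
The value of a disjunctive sum is the nim-sum of the parts.
Combined value = 3 XOR 1 = 2.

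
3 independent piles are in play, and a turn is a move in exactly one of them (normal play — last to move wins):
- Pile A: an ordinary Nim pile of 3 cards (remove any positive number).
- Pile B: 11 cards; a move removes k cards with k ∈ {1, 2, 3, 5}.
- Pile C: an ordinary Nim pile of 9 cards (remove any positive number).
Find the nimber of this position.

Pile A is a plain Nim pile of size 3, so its Grundy value is 3.
Build the Grundy sequence for pile B with g(k) = mex{g(k−s) : s ∈ {1, 2, 3, 5}, s ≤ k}:
g(0) = mex{} = 0
g(1) = mex{0} = 1
g(2) = mex{0,1} = 2
g(3) = mex{0,1,2} = 3
g(4) = mex{1,2,3} = 0
g(5) = mex{0,2,3} = 1
g(6) = mex{0,1,3} = 2
g(7) = mex{0,1,2} = 3
g(8) = mex{1,2,3} = 0
g(9) = mex{0,2,3} = 1
g(10) = mex{0,1,3} = 2
g(11) = mex{0,1,2} = 3
So g(11) = 3.
Pile C is a plain Nim pile of size 9, so its Grundy value is 9.
The value of a disjunctive sum is the nim-sum of the parts.
Combined value = 3 ⊕ 3 ⊕ 9 = 9.

9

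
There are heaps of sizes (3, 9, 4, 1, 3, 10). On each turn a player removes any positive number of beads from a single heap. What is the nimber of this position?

Write each in binary and XOR column by column:
  0011  (3)
  1001  (9)
  0100  (4)
  0001  (1)
  0011  (3)
  1010  (10)
  ----
  0110  (6)

6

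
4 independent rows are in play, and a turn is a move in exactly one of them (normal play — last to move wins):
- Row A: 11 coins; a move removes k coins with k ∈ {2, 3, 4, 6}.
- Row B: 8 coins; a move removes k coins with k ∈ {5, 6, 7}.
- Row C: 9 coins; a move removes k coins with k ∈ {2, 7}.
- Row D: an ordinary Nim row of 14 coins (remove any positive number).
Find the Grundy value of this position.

Grundy values for row A (subtraction set {2, 3, 4, 6}):
g(0) = mex{} = 0
g(1) = mex{} = 0
g(2) = mex{0} = 1
g(3) = mex{0} = 1
g(4) = mex{0,1} = 2
g(5) = mex{0,1} = 2
g(6) = mex{0,1,2} = 3
g(7) = mex{0,1,2} = 3
g(8) = mex{1,2,3} = 0
g(9) = mex{1,2,3} = 0
g(10) = mex{0,2,3} = 1
g(11) = mex{0,2,3} = 1
So g(11) = 1.
Build the Grundy sequence for row B with g(k) = mex{g(k−s) : s ∈ {5, 6, 7}, s ≤ k}:
g(0) = mex{} = 0
g(1) = mex{} = 0
g(2) = mex{} = 0
g(3) = mex{} = 0
g(4) = mex{} = 0
g(5) = mex{0} = 1
g(6) = mex{0} = 1
g(7) = mex{0} = 1
g(8) = mex{0} = 1
So g(8) = 1.
Build the Grundy sequence for row C with g(k) = mex{g(k−s) : s ∈ {2, 7}, s ≤ k}:
k:     0  1  2  3  4  5  6  7  8  9
g(k):  0  0  1  1  0  0  1  1  2  0
So g(9) = 0.
Row D is a plain Nim row of size 14, so its Grundy value is 14.
The value of a disjunctive sum is the nim-sum of the parts.
Combined value = 1 XOR 1 XOR 0 XOR 14 = 14.

14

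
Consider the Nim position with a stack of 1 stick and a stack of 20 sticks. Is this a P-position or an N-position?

Write each in binary and XOR column by column:
  00001  (1)
  10100  (20)
  -----
  10101  (21)
The nim-sum is 21 ≠ 0, so this is an N-position: the player to move can win.

N-position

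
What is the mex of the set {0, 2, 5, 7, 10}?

1

0 is in the set but 1 is not, so the mex is 1.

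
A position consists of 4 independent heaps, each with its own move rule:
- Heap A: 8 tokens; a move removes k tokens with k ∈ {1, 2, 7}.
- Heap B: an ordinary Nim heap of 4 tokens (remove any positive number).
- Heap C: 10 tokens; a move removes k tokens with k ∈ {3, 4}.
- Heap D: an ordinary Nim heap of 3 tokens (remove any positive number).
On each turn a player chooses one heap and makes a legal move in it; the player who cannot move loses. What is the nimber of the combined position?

4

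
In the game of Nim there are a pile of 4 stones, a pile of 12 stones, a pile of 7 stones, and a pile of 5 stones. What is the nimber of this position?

10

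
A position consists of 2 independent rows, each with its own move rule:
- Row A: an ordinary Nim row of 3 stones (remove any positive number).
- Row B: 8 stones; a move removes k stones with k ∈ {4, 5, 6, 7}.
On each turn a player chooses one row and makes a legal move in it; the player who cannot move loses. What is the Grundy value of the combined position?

Row A is a plain Nim row of size 3, so its Grundy value is 3.
Grundy values for row B (subtraction set {4, 5, 6, 7}):
k:     0  1  2  3  4  5  6  7  8
g(k):  0  0  0  0  1  1  1  1  2
So g(8) = 2.
The value of a disjunctive sum is the nim-sum of the parts.
Combined value = 3 XOR 2 = 1.

1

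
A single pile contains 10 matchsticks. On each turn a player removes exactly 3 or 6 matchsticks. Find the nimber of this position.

0

Build the Grundy sequence with g(k) = mex{g(k−s) : s ∈ {3, 6}, s ≤ k}:
k:     0  1  2  3  4  5  6  7  8  9 10
g(k):  0  0  0  1  1  1  2  2  2  0  0
So g(10) = 0.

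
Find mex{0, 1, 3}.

The values 0, 1 are all present; 2 is the first non-negative integer missing from the set.

2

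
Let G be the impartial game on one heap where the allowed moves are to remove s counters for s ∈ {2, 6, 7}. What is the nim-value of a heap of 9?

Grundy values for subtraction set {2, 6, 7}:
g(0) = mex{} = 0
g(1) = mex{} = 0
g(2) = mex{0} = 1
g(3) = mex{0} = 1
g(4) = mex{1} = 0
g(5) = mex{1} = 0
g(6) = mex{0} = 1
g(7) = mex{0} = 1
g(8) = mex{0,1} = 2
g(9) = mex{1} = 0
So g(9) = 0.

0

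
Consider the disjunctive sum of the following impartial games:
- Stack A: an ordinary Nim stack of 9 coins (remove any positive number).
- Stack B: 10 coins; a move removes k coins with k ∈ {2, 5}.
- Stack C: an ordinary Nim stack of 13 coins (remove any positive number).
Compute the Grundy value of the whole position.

5

Stack A is a plain Nim stack of size 9, so its Grundy value is 9.
Build the Grundy sequence for stack B with g(k) = mex{g(k−s) : s ∈ {2, 5}, s ≤ k}:
g(0) = mex{} = 0
g(1) = mex{} = 0
g(2) = mex{0} = 1
g(3) = mex{0} = 1
g(4) = mex{1} = 0
g(5) = mex{0,1} = 2
g(6) = mex{0} = 1
g(7) = mex{1,2} = 0
g(8) = mex{1} = 0
g(9) = mex{0} = 1
g(10) = mex{0,2} = 1
So g(10) = 1.
Stack C is a plain Nim stack of size 13, so its Grundy value is 13.
By the Sprague-Grundy theorem, the Grundy value of a sum of independent games is the XOR of the component values.
Combined value = 9 ⊕ 1 ⊕ 13 = 5.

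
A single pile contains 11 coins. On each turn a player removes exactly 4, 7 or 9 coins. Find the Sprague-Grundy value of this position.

2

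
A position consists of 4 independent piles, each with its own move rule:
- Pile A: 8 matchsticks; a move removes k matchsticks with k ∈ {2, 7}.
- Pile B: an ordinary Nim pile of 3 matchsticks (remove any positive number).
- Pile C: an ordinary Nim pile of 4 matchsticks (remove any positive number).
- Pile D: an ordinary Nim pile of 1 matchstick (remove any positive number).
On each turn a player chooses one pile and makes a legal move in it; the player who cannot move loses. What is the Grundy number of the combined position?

For pile A, compute g(0), g(1), … with moves {2, 7}:
g(0) = mex{} = 0
g(1) = mex{} = 0
g(2) = mex{0} = 1
g(3) = mex{0} = 1
g(4) = mex{1} = 0
g(5) = mex{1} = 0
g(6) = mex{0} = 1
g(7) = mex{0} = 1
g(8) = mex{0,1} = 2
So g(8) = 2.
Pile B is a plain Nim pile of size 3, so its Grundy value is 3.
Pile C is a plain Nim pile of size 4, so its Grundy value is 4.
Pile D is a plain Nim pile of size 1, so its Grundy value is 1.
By the Sprague-Grundy theorem, the Grundy value of a sum of independent games is the XOR of the component values.
Combined value = 2 XOR 3 XOR 4 XOR 1 = 4.

4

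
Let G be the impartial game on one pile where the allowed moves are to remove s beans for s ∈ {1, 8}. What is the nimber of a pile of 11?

Grundy values for subtraction set {1, 8}:
k:     0  1  2  3  4  5  6  7  8  9 10 11
g(k):  0  1  0  1  0  1  0  1  2  0  1  0
So g(11) = 0.

0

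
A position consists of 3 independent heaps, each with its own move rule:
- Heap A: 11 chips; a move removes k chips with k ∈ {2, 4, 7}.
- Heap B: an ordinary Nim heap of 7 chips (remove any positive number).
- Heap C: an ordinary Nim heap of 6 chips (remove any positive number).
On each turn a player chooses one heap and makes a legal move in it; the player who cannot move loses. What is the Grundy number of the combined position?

Build the Grundy sequence for heap A with g(k) = mex{g(k−s) : s ∈ {2, 4, 7}, s ≤ k}:
k:     0  1  2  3  4  5  6  7  8  9 10 11
g(k):  0  0  1  1  2  2  0  3  1  0  2  1
So g(11) = 1.
Heap B is a plain Nim heap of size 7, so its Grundy value is 7.
Heap C is a plain Nim heap of size 6, so its Grundy value is 6.
By the Sprague-Grundy theorem, the Grundy value of a sum of independent games is the XOR of the component values.
Combined value = 1 ⊕ 7 ⊕ 6 = 0.

0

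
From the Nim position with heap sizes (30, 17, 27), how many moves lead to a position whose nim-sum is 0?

Nim-sum: 30 ⊕ 17 ⊕ 27 = 20.
The overall nim-sum is X = 20. A heap of size p has a winning move iff p XOR X < p (reduce it to p XOR X).
  30: 30 XOR 20 = 10 < 30 — winning move (to 10).
  17: 17 XOR 20 = 5 < 17 — winning move (to 5).
  27: 27 XOR 20 = 15 < 27 — winning move (to 15).
That gives 3 winning moves.

3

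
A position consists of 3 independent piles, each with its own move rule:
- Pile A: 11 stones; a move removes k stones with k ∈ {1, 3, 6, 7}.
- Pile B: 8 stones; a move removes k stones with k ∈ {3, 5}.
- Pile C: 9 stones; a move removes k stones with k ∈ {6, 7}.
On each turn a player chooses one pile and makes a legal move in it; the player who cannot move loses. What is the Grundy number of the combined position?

2

For pile A, compute g(0), g(1), … with moves {1, 3, 6, 7}:
g(0) = mex{} = 0
g(1) = mex{0} = 1
g(2) = mex{1} = 0
g(3) = mex{0} = 1
g(4) = mex{1} = 0
g(5) = mex{0} = 1
g(6) = mex{0,1} = 2
g(7) = mex{0,1,2} = 3
g(8) = mex{0,1,3} = 2
g(9) = mex{0,1,2} = 3
g(10) = mex{0,1,3} = 2
g(11) = mex{0,1,2} = 3
So g(11) = 3.
Build the Grundy sequence for pile B with g(k) = mex{g(k−s) : s ∈ {3, 5}, s ≤ k}:
g(0) = mex{} = 0
g(1) = mex{} = 0
g(2) = mex{} = 0
g(3) = mex{0} = 1
g(4) = mex{0} = 1
g(5) = mex{0} = 1
g(6) = mex{0,1} = 2
g(7) = mex{0,1} = 2
g(8) = mex{1} = 0
So g(8) = 0.
Build the Grundy sequence for pile C with g(k) = mex{g(k−s) : s ∈ {6, 7}, s ≤ k}:
k:     0  1  2  3  4  5  6  7  8  9
g(k):  0  0  0  0  0  0  1  1  1  1
So g(9) = 1.
By the Sprague-Grundy theorem, the Grundy value of a sum of independent games is the XOR of the component values.
Combined value = 3 XOR 0 XOR 1 = 2.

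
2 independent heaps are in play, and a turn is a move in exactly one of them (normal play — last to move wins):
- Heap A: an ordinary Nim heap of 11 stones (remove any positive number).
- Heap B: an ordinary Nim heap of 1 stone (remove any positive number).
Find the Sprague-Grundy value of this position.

10

Heap A is a plain Nim heap of size 11, so its Grundy value is 11.
Heap B is a plain Nim heap of size 1, so its Grundy value is 1.
By the Sprague-Grundy theorem, the Grundy value of a sum of independent games is the XOR of the component values.
Combined value = 11 XOR 1 = 10.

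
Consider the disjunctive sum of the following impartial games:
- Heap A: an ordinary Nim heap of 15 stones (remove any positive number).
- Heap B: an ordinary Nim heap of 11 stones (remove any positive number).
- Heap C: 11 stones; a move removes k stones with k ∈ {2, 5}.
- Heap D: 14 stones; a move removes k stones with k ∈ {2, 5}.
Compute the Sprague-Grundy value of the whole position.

4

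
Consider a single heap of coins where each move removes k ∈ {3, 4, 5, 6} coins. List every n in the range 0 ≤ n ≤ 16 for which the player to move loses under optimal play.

0, 1, 2, 9, 10, 11

Build the Grundy sequence with g(k) = mex{g(k−s) : s ∈ {3, 4, 5, 6}, s ≤ k}:
k:     0  1  2  3  4  5  6  7  8  9 10 11 12 13 14 15 16
g(k):  0  0  0  1  1  1  2  2  2  0  0  0  1  1  1  2  2
The P-positions (g = 0) in 0..16 are 0, 1, 2, 9, 10, 11.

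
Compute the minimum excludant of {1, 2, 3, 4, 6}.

0 is not in the set, so the mex is 0.

0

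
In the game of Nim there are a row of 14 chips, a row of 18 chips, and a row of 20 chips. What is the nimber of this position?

Nim-sum: 14 ⊕ 18 ⊕ 20 = 8.

8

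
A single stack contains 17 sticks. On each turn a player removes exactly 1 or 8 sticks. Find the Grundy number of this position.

Compute g(0), g(1), … for moves {1, 8}:
k:     0  1  2  3  4  5  6  7  8  9 10 11 12 13 14 15 16 17
g(k):  0  1  0  1  0  1  0  1  2  0  1  0  1  0  1  0  1  2
So g(17) = 2.

2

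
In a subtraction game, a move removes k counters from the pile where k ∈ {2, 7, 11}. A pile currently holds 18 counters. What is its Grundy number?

0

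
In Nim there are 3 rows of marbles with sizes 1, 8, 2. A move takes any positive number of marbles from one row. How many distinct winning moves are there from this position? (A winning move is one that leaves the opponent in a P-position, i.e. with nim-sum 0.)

1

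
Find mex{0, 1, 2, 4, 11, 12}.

3

The values 0, 1, 2 are all present; 3 is the first non-negative integer missing from the set.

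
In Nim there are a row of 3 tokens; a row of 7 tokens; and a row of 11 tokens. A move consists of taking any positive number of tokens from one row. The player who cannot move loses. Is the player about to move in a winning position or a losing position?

Winning position

In binary:
  0011  (3)
  0111  (7)
  1011  (11)
  ----
  1111  (15)
The nim-sum is 15 ≠ 0, so this is an N-position: the player to move can win.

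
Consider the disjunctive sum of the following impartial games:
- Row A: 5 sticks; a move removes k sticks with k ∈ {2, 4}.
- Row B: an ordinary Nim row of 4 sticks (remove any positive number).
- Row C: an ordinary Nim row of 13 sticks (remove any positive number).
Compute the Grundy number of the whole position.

Grundy values for row A (subtraction set {2, 4}):
k:     0  1  2  3  4  5
g(k):  0  0  1  1  2  2
So g(5) = 2.
Row B is a plain Nim row of size 4, so its Grundy value is 4.
Row C is a plain Nim row of size 13, so its Grundy value is 13.
By the Sprague-Grundy theorem, the Grundy value of a sum of independent games is the XOR of the component values.
Combined value = 2 XOR 4 XOR 13 = 11.

11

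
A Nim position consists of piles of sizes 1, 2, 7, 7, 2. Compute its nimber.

1

In binary:
  001  (1)
  010  (2)
  111  (7)
  111  (7)
  010  (2)
  ---
  001  (1)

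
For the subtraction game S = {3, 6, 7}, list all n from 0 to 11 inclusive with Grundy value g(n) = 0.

0, 1, 2, 10, 11

Build the Grundy sequence with g(k) = mex{g(k−s) : s ∈ {3, 6, 7}, s ≤ k}:
k:     0  1  2  3  4  5  6  7  8  9 10 11
g(k):  0  0  0  1  1  1  2  2  2  3  0  0
The P-positions (g = 0) in 0..11 are 0, 1, 2, 10, 11.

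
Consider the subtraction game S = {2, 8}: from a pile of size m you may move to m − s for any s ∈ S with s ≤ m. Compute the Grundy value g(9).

Build the Grundy sequence with g(k) = mex{g(k−s) : s ∈ {2, 8}, s ≤ k}:
g(0) = mex{} = 0
g(1) = mex{} = 0
g(2) = mex{0} = 1
g(3) = mex{0} = 1
g(4) = mex{1} = 0
g(5) = mex{1} = 0
g(6) = mex{0} = 1
g(7) = mex{0} = 1
g(8) = mex{0,1} = 2
g(9) = mex{0,1} = 2
So g(9) = 2.

2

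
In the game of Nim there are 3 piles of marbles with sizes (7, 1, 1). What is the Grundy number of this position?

7

Bitwise XOR of the heap sizes:
  111  (7)
  001  (1)
  001  (1)
  ---
  111  (7)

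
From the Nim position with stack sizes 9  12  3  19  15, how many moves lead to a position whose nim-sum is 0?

Compute the nim-sum pairwise:
9 XOR 12 = 5
5 XOR 3 = 6
6 XOR 19 = 21
21 XOR 15 = 26
The overall nim-sum is X = 26. A stack of size p has a winning move iff p XOR X < p (reduce it to p XOR X).
  9: 9 XOR 26 = 19 ≥ 9 — no move.
  12: 12 XOR 26 = 22 ≥ 12 — no move.
  3: 3 XOR 26 = 25 ≥ 3 — no move.
  19: 19 XOR 26 = 9 < 19 — winning move (to 9).
  15: 15 XOR 26 = 21 ≥ 15 — no move.
That gives 1 winning move.

1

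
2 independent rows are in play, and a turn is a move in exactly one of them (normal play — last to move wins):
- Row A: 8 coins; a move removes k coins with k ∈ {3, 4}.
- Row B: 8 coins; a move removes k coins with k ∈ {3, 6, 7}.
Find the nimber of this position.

2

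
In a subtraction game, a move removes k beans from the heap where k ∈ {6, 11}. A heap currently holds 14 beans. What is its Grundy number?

2

Build the Grundy sequence with g(k) = mex{g(k−s) : s ∈ {6, 11}, s ≤ k}:
g(0) = mex{} = 0
g(1) = mex{} = 0
g(2) = mex{} = 0
g(3) = mex{} = 0
g(4) = mex{} = 0
g(5) = mex{} = 0
g(6) = mex{0} = 1
g(7) = mex{0} = 1
g(8) = mex{0} = 1
g(9) = mex{0} = 1
g(10) = mex{0} = 1
g(11) = mex{0} = 1
g(12) = mex{0,1} = 2
g(13) = mex{0,1} = 2
g(14) = mex{0,1} = 2
So g(14) = 2.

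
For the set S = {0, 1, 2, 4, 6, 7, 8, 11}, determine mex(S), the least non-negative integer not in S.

The values 0, 1, 2 are all present; 3 is the first non-negative integer missing from the set.

3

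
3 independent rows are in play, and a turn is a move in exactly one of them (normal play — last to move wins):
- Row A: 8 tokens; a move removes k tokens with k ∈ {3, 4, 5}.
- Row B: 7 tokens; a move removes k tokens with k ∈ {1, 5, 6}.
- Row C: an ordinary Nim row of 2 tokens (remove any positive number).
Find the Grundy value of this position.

1

Build the Grundy sequence for row A with g(k) = mex{g(k−s) : s ∈ {3, 4, 5}, s ≤ k}:
k:     0  1  2  3  4  5  6  7  8
g(k):  0  0  0  1  1  1  2  2  0
So g(8) = 0.
Build the Grundy sequence for row B with g(k) = mex{g(k−s) : s ∈ {1, 5, 6}, s ≤ k}:
k:     0  1  2  3  4  5  6  7
g(k):  0  1  0  1  0  1  2  3
So g(7) = 3.
Row C is a plain Nim row of size 2, so its Grundy value is 2.
By the Sprague-Grundy theorem, the Grundy value of a sum of independent games is the XOR of the component values.
Combined value = 0 XOR 3 XOR 2 = 1.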